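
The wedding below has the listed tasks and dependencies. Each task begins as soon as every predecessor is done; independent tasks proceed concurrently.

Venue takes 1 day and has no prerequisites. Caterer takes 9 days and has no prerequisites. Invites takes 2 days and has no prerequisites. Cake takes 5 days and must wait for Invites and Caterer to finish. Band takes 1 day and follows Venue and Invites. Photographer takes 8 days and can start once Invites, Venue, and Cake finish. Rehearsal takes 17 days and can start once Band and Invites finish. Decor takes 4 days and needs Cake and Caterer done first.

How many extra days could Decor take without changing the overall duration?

The longest chain is Caterer→Cake→Photographer = 9+5+8 = 22; overall finish 22 days.
Longest path through Decor: 18 days (earliest finish 18, latest finish 22).
So Decor can slip 22 − 18 = 4 days.

4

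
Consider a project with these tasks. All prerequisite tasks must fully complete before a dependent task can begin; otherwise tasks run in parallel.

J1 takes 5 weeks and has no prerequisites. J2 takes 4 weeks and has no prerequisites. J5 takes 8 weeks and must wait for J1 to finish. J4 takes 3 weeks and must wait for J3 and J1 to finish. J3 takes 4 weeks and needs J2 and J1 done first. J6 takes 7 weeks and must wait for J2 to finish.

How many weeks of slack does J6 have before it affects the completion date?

J1→J5 = 5+8 = 13 sets the makespan at 13 weeks.
The longest chain containing J6 totals 11 weeks.
Float = 13 − 11 = 2.

2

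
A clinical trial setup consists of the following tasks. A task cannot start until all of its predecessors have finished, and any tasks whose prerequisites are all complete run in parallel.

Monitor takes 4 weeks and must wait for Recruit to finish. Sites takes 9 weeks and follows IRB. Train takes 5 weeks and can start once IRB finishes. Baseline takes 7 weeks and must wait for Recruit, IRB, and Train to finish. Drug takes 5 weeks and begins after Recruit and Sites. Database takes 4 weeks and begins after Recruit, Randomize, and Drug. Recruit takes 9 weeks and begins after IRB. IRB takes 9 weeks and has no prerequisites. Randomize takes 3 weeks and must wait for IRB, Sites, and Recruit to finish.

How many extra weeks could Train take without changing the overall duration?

The longest chain is IRB→Sites→Drug→Database = 9+9+5+4 = 27; overall finish 27 weeks.
The longest chain containing Train totals 21 weeks.
Float = 27 − 21 = 6.

6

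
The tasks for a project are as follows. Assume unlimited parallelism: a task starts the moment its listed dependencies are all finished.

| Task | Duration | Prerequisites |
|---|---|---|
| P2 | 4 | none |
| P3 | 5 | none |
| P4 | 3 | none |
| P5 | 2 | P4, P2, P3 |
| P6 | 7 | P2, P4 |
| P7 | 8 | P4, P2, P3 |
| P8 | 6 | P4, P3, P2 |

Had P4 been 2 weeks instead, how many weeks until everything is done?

As given, the longest chain is P3→P7 = 5+8 = 13, so the finish is 13 weeks.
P4 has 2 weeks of float (longest path through it is 11).
No other chain overtakes it, so the finish is 13 weeks.

13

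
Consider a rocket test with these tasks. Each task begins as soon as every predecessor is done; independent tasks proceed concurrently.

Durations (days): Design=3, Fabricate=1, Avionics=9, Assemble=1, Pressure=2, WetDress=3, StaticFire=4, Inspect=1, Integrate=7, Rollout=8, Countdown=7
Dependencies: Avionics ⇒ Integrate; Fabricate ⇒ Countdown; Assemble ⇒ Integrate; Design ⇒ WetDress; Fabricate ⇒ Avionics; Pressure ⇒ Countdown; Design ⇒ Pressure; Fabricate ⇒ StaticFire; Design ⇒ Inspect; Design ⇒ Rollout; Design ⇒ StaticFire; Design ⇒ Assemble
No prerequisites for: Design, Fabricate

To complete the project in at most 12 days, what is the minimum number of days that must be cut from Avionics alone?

Current finish: 17 days; target: 12.
Avionics is on every critical path, so each day cut from Avionics cuts the finish by one (this holds down to a finish of 12).
Need 17 − 12 = 5 days off Avionics → Avionics becomes 4 days, finish becomes 12.

5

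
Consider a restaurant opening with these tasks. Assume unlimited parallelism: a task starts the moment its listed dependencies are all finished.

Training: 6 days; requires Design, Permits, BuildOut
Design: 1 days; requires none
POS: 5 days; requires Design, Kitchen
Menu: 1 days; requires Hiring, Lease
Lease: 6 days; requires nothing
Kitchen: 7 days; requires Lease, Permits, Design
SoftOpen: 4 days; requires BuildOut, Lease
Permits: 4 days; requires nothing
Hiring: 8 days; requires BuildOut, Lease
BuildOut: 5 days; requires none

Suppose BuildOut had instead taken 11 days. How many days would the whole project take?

20

Actual critical path: Lease→Kitchen→POS = 6+7+5 = 18 ⇒ 18 days.
The longest path through BuildOut is only 14 days, so BuildOut has float 4.
Now BuildOut→Hiring→Menu = 11+8+1 = 20 is longest, so the finish becomes 20 days.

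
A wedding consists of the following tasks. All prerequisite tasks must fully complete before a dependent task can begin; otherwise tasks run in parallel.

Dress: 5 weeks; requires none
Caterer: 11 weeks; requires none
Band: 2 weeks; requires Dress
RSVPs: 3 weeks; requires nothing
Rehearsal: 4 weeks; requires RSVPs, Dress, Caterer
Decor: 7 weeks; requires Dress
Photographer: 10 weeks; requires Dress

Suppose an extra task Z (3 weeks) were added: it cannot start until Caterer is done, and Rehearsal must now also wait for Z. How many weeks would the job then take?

18

Originally the job takes 15 weeks.
With Z inserted, Rehearsal now waits for max(RSVPs, Dress, Caterer, Z).
New critical path: Caterer→Z→Rehearsal = 11+3+4 = 18 ⇒ 18 weeks.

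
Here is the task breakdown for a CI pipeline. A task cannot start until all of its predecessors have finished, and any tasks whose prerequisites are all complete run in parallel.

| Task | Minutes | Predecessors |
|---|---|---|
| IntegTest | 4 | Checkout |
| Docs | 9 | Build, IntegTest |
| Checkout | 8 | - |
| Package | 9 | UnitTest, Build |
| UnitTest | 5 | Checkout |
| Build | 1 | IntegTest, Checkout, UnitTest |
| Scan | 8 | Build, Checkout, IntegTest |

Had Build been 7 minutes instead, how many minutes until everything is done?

29

Critical path before the change: Checkout→UnitTest→Build→Docs = 8+5+1+9 = 23 giving 23 minutes.
Since Build is critical, the +6 change carries straight to that chain (now 29 minutes).
The critical path is still Checkout→UnitTest→Build→Docs; finish is now 29 minutes.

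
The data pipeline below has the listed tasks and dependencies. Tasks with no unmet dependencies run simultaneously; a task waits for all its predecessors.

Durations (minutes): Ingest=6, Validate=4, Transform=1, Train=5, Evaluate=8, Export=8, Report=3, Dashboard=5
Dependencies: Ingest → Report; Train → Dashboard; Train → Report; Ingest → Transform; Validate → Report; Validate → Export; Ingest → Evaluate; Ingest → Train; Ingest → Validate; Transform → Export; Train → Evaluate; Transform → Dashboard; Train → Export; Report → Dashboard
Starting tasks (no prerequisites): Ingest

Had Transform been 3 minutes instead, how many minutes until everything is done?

As given, the longest chain is Ingest→Train→Evaluate = 6+5+8 = 19, so the finish is 19 minutes.
The longest path through Transform is only 15 minutes, so Transform has float 4.
No other chain overtakes it, so the finish is 19 minutes.

19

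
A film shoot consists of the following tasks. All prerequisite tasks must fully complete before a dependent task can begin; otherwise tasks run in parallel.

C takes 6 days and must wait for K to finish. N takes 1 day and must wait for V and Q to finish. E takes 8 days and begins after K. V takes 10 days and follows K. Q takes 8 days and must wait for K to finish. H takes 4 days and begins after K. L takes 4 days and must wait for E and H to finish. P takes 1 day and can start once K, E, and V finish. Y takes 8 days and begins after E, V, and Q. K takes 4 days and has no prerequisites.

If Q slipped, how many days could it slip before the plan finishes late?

Critical path: K→V→Y = 4+10+8 = 22, so the finish is 22 days.
Q finishes as early as 12 and must finish by 14.
So Q can slip 14 − 12 = 2 days.

2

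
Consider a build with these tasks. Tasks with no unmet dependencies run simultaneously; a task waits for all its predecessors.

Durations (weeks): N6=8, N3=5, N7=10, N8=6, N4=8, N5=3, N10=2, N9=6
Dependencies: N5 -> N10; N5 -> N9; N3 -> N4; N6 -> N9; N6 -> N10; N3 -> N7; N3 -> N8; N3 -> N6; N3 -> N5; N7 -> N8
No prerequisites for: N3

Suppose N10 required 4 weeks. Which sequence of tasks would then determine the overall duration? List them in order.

N3, N7, N8

The binding path is N3→N7→N8 = 5+10+6 = 21; finish at 21 weeks.
N10 has 6 weeks of float (longest path through it is 15).
The critical path is still N3→N7→N8; finish is now 21 weeks.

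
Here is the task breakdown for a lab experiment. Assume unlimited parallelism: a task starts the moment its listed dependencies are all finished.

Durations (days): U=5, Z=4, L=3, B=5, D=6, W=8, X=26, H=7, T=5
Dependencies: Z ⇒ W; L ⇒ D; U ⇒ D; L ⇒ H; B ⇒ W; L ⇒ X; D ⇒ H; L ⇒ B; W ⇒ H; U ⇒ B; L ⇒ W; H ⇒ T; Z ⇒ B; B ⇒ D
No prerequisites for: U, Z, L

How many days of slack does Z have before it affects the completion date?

The longest chain is U→B→W→H→T = 5+5+8+7+5 = 30; overall finish 30 days.
The longest chain containing Z totals 29 days.
So Z can slip 5 − 4 = 1 day.

1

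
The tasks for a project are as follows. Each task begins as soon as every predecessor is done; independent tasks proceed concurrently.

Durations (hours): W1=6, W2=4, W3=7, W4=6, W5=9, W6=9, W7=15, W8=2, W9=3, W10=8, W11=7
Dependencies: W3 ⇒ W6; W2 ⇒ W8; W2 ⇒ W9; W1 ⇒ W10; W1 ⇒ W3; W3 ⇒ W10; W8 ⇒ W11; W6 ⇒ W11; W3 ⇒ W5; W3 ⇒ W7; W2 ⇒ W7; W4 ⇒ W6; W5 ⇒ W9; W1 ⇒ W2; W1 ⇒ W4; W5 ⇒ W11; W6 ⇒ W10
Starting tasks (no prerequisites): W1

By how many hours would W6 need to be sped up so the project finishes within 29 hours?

1

Current finish: 30 hours; target: 29.
W6 is on every critical path, so each hour cut from W6 cuts the finish by one (this holds down to a finish of 29).
Need 30 − 29 = 1 hour off W6 → W6 becomes 8 hours, finish becomes 29.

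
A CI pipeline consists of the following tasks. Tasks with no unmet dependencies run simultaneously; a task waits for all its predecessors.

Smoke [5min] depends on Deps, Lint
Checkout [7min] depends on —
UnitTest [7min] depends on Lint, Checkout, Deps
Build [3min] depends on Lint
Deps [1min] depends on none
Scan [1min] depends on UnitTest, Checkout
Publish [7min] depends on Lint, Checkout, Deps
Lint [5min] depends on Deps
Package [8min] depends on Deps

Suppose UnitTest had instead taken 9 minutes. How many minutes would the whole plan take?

Baseline: Checkout→UnitTest→Scan = 7+7+1 = 15 → 15 minutes.
UnitTest lies on that path, so at 9 minutes the path becomes 17 minutes.
The critical path is still Checkout→UnitTest→Scan; finish is now 17 minutes.

17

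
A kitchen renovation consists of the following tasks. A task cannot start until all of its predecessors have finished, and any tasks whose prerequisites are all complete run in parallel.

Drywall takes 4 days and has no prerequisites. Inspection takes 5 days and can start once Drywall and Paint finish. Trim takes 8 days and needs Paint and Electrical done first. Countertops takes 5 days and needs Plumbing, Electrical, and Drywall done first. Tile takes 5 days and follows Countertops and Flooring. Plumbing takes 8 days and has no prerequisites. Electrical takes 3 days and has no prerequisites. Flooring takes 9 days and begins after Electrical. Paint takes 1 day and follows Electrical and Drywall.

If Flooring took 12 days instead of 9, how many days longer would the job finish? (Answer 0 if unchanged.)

2

Critical path before the change: Plumbing→Countertops→Tile = 8+5+5 = 18 giving 18 days.
Flooring is off the critical path — its longest chain is 17 days, giving 1 of slack.
Now Electrical→Flooring→Tile = 3+12+5 = 20 is longest, so the finish becomes 20 days.
Change in finish: 20 − 18 = +2 days.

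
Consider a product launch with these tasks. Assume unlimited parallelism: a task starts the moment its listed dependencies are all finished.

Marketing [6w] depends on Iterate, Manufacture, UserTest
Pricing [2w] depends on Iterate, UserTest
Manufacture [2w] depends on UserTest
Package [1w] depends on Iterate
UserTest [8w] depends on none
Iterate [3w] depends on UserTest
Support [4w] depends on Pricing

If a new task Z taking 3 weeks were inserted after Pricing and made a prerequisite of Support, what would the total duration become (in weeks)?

20

Originally the plan takes 17 weeks.
With Z inserted, Support now waits for max(Pricing, Z).
New critical path: UserTest→Iterate→Pricing→Z→Support = 8+3+2+3+4 = 20 ⇒ 20 weeks.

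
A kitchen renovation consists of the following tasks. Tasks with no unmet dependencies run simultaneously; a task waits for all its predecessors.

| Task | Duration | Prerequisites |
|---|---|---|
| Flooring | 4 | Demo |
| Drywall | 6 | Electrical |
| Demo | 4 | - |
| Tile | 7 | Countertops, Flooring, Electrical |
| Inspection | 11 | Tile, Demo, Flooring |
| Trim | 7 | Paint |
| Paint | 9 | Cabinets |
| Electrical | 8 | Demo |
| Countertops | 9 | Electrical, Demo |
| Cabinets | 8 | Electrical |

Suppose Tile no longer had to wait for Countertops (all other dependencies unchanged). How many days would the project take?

36

Before: longest chain Demo→Electrical→Countertops→Tile→Inspection = 4+8+9+7+11 = 39, finish 39.
Without Countertops→Tile, Tile's earliest start moves from 21 to 12.
The longest chain is now Demo→Electrical→Cabinets→Paint→Trim = 4+8+8+9+7 = 36, so the project takes 36 days.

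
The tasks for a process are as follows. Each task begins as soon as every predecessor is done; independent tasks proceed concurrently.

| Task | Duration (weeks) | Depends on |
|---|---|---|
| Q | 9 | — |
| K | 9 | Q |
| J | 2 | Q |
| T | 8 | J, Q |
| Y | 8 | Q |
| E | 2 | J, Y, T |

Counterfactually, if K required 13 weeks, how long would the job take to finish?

22

Actual critical path: Q→J→T→E = 9+2+8+2 = 21 ⇒ 21 weeks.
The longest path through K is only 18 weeks, so K has float 3.
The binding chain switches to Q→K = 9+13 = 22; finish 22 weeks.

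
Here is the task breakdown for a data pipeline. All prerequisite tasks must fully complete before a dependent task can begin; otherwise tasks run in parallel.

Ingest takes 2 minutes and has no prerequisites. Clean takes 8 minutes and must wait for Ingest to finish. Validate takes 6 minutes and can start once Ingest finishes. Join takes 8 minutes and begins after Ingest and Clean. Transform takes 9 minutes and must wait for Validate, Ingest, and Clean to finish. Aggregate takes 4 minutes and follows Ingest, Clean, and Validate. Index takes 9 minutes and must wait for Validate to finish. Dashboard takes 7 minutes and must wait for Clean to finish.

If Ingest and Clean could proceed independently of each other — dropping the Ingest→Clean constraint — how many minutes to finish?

17

Before: longest chain Ingest→Clean→Transform = 2+8+9 = 19, finish 19.
Without Ingest→Clean, Clean's earliest start moves from 2 to 0.
The longest chain is now Ingest→Validate→Transform = 2+6+9 = 17, so the project takes 17 minutes.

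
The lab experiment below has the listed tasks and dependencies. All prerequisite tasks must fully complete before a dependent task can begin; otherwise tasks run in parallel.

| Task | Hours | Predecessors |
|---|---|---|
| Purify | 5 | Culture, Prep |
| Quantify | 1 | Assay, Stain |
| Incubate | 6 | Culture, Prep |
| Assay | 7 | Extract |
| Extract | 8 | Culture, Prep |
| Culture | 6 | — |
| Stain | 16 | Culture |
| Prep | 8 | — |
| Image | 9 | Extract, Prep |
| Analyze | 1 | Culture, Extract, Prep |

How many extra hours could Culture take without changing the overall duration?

2

Prep→Extract→Image = 8+8+9 = 25 sets the makespan at 25 hours.
Culture finishes as early as 6 and must finish by 8.
So Culture can slip 8 − 6 = 2 hours.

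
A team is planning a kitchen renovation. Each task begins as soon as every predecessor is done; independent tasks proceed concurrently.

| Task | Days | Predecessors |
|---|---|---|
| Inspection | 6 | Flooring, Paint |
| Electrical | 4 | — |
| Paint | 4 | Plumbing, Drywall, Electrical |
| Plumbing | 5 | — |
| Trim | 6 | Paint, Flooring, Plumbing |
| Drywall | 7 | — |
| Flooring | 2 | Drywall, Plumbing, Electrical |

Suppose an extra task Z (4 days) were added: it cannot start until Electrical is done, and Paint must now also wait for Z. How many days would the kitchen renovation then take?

Originally the kitchen renovation takes 17 days.
With Z inserted, Paint now waits for max(Plumbing, Drywall, Electrical, Z).
New critical path: Electrical→Z→Paint→Inspection = 4+4+4+6 = 18 ⇒ 18 days.

18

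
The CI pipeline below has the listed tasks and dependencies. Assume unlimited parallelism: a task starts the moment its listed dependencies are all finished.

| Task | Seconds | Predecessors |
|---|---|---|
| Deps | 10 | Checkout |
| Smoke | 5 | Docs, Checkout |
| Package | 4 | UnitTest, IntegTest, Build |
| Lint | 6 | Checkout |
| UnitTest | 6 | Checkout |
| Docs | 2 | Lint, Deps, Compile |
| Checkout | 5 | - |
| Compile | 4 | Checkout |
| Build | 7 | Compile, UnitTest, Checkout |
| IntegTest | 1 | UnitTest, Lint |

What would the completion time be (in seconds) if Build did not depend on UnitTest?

Original critical path: Checkout→Deps→Docs→Smoke = 5+10+2+5 = 22 ⇒ 22 seconds.
Without UnitTest→Build, Build's earliest start moves from 11 to 9.
The longest chain is now Checkout→Deps→Docs→Smoke = 5+10+2+5 = 22, so the schedule takes 22 seconds.

22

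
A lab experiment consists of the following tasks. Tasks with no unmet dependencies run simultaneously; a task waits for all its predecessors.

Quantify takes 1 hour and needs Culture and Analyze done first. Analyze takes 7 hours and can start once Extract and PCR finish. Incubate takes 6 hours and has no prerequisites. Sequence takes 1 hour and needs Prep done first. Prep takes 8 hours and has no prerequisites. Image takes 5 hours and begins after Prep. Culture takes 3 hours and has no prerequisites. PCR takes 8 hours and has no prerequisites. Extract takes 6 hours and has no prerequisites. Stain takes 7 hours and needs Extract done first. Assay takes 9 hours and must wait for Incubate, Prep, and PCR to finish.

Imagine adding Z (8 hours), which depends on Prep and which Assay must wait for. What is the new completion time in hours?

Originally the plan takes 17 hours.
With Z inserted, Assay now waits for max(Incubate, Prep, PCR, Z).
New critical path: Prep→Z→Assay = 8+8+9 = 25 ⇒ 25 hours.

25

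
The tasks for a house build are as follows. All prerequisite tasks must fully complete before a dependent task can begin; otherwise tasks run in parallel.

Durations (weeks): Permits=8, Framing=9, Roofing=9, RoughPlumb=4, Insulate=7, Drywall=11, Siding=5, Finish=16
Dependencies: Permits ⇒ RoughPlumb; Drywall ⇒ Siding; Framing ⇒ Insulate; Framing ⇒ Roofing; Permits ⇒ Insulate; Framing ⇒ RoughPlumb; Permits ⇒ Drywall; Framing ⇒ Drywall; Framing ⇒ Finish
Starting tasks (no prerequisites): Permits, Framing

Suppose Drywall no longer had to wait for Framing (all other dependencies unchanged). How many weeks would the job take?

Original critical path: Framing→Drywall→Siding = 9+11+5 = 25 ⇒ 25 weeks.
Without Framing→Drywall, Drywall's earliest start moves from 9 to 8.
New critical path: Framing→Finish = 9+16 = 25 ⇒ 25 weeks.

25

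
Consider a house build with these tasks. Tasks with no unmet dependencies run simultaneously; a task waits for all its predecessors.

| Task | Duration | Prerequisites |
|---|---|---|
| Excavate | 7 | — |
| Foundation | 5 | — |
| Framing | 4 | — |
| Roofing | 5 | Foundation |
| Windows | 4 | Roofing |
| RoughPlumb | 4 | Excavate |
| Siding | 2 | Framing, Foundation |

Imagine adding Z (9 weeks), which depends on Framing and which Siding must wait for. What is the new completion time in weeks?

15

Originally the job takes 14 weeks.
With Z inserted, Siding now waits for max(Framing, Foundation, Z).
New critical path: Framing→Z→Siding = 4+9+2 = 15 ⇒ 15 weeks.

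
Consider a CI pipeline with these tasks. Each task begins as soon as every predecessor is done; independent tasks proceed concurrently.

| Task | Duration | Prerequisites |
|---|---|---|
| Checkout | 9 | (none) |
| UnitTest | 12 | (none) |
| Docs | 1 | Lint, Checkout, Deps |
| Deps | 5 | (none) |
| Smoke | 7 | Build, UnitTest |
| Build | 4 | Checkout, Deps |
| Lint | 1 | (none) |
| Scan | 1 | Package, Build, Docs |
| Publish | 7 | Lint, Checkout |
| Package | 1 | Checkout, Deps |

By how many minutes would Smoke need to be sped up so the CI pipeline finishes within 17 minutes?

Current finish: 20 minutes; target: 17.
Smoke is on every critical path, so each minute cut from Smoke cuts the finish by one (this holds down to a finish of 16).
Need 20 − 17 = 3 minutes off Smoke → Smoke becomes 4 minutes, finish becomes 17.

3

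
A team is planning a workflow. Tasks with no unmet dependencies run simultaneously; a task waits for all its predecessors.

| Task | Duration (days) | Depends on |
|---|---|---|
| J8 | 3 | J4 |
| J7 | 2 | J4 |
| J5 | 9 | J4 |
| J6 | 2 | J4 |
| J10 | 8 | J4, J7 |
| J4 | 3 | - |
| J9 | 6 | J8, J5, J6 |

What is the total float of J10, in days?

5

The longest chain is J4→J5→J9 = 3+9+6 = 18; overall finish 18 days.
J10 finishes as early as 13 and must finish by 18.
Float = 18 − 13 = 5.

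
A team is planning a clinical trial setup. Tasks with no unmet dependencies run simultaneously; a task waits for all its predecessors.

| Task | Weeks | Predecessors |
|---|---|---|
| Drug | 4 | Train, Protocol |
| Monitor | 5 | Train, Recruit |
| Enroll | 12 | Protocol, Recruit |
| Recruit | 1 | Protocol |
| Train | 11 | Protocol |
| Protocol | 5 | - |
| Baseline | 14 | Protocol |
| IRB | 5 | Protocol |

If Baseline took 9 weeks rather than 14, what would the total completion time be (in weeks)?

21

The binding path is Protocol→Train→Monitor = 5+11+5 = 21; finish at 21 weeks.
The longest path through Baseline is only 19 weeks, so Baseline has float 2.
That remains the longest chain; total 21 weeks.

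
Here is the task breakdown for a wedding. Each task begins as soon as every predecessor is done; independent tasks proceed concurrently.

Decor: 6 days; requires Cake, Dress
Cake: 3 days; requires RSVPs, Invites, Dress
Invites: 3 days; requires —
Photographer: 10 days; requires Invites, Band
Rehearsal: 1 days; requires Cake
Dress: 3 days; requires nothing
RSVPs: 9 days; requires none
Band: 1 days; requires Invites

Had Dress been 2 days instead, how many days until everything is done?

18

Critical path before the change: RSVPs→Cake→Decor = 9+3+6 = 18 giving 18 days.
Dress is off the critical path — its longest chain is 12 days, giving 6 of slack.
No other chain overtakes it, so the finish is 18 days.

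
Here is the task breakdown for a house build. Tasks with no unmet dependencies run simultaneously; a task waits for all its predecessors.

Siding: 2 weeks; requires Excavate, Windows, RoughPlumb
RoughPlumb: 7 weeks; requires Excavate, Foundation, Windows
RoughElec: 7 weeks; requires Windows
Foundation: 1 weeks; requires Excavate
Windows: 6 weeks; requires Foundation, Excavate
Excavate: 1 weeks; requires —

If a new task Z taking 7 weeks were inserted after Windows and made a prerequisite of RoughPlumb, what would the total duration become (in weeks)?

Originally the project takes 17 weeks.
With Z inserted, RoughPlumb now waits for max(Excavate, Foundation, Windows, Z).
New critical path: Excavate→Foundation→Windows→Z→RoughPlumb→Siding = 1+1+6+7+7+2 = 24 ⇒ 24 weeks.

24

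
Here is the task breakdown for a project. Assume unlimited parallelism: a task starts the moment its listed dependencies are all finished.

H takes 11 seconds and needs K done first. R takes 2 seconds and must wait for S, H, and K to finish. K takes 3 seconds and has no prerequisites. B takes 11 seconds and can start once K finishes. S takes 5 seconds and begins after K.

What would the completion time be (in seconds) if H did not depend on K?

14

Original critical path: K→H→R = 3+11+2 = 16 ⇒ 16 seconds.
Without K→H, H's earliest start moves from 3 to 0.
After: K→B = 3+11 = 14 → 14 seconds.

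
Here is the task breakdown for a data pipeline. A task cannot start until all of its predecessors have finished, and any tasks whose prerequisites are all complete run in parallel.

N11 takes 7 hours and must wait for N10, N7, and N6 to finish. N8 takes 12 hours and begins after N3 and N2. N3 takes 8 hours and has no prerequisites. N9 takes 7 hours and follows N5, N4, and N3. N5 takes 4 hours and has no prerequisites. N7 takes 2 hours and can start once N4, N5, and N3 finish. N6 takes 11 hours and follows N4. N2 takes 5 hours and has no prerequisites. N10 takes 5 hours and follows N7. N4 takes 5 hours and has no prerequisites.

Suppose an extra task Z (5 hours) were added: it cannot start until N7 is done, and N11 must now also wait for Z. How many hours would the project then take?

23

Originally the project takes 23 hours.
With Z inserted, N11 now waits for max(N10, N7, N6, Z).
New critical path: N4→N6→N11 = 5+11+7 = 23 ⇒ 23 hours.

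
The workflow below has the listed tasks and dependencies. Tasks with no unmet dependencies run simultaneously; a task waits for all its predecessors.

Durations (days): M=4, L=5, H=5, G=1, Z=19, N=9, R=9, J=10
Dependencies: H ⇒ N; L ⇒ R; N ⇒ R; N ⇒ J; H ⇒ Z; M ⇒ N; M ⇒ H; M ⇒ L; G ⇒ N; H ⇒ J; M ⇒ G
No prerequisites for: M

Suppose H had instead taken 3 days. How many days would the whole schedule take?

26

Baseline: M→H→Z = 4+5+19 = 28 → 28 days.
Since H is critical, the -2 change carries straight to that chain (now 26 days).
No other chain overtakes it, so the finish is 26 days.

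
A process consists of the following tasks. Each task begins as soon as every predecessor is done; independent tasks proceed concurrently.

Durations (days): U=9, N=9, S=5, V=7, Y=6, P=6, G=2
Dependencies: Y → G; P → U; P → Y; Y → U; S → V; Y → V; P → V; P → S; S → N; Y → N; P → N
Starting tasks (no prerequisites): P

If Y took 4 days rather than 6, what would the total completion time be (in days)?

20

As given, the longest chain is P→Y→N = 6+6+9 = 21, so the finish is 21 days.
Y lies on that path, so at 4 days the path becomes 19 days.
Now P→S→N = 6+5+9 = 20 is longest, so the finish becomes 20 days.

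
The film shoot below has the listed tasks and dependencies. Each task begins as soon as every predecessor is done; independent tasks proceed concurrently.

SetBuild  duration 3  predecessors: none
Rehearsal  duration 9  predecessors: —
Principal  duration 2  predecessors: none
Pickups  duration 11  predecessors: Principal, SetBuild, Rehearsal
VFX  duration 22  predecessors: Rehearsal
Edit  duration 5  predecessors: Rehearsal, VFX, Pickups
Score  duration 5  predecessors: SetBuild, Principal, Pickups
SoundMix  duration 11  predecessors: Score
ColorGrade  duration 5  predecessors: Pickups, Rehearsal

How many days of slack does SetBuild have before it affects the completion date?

6

Critical path: Rehearsal→Pickups→Score→SoundMix = 9+11+5+11 = 36, so the finish is 36 days.
Longest path through SetBuild: 30 days (earliest finish 3, latest finish 9).
So SetBuild can slip 9 − 3 = 6 days.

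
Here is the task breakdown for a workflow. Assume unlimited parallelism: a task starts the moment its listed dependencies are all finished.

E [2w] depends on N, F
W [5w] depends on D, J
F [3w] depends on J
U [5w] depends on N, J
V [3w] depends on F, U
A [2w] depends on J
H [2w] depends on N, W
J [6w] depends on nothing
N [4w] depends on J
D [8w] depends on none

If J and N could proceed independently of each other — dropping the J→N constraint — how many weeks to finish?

With the dependency in place, J→N→U→V = 6+4+5+3 = 18 sets the finish at 18 weeks.
Without J→N, N's earliest start moves from 6 to 0.
The longest chain is now D→W→H = 8+5+2 = 15, so the project takes 15 weeks.

15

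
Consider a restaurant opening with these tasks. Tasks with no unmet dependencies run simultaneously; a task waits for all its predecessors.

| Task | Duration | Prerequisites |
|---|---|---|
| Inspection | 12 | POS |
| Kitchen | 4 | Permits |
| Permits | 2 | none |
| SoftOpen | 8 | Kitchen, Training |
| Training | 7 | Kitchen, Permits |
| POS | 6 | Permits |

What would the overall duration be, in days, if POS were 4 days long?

21

Critical path before the change: Permits→Kitchen→Training→SoftOpen = 2+4+7+8 = 21 giving 21 days.
POS has 1 day of float (longest path through it is 20).
The critical path is still Permits→Kitchen→Training→SoftOpen; finish is now 21 days.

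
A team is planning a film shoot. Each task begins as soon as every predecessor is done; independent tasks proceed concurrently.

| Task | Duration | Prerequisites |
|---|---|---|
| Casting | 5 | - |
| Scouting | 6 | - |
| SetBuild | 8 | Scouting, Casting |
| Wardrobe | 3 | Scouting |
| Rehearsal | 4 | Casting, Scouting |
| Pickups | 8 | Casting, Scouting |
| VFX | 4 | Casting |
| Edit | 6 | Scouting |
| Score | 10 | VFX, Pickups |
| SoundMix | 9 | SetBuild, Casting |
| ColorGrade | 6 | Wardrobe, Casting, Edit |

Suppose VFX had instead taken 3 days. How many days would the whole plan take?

24

Critical path before the change: Scouting→Pickups→Score = 6+8+10 = 24 giving 24 days.
VFX has 5 days of float (longest path through it is 19).
The critical path is still Scouting→Pickups→Score; finish is now 24 days.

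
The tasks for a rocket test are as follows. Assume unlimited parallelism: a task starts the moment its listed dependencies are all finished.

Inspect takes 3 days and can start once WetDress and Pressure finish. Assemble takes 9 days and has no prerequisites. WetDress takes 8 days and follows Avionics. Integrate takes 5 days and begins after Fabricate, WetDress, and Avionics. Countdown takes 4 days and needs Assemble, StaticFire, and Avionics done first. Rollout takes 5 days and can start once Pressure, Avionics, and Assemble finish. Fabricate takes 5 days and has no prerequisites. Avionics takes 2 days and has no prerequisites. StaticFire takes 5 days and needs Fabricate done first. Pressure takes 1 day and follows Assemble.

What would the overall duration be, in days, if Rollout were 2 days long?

Actual critical path: Assemble→Pressure→Rollout = 9+1+5 = 15 ⇒ 15 days.
Rollout lies on that path, so at 2 days the path becomes 12 days.
The binding chain switches to Avionics→WetDress→Integrate = 2+8+5 = 15; finish 15 days.

15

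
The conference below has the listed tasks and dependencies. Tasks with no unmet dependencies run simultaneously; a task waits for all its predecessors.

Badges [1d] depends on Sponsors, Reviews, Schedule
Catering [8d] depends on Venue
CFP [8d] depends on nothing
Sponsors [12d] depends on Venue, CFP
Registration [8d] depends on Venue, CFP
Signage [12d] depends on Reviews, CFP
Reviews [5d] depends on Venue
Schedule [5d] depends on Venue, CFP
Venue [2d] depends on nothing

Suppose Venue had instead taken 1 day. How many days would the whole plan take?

21

Actual critical path: CFP→Sponsors→Badges = 8+12+1 = 21 ⇒ 21 days.
Venue is off the critical path — its longest chain is 19 days, giving 2 of slack.
That remains the longest chain; total 21 days.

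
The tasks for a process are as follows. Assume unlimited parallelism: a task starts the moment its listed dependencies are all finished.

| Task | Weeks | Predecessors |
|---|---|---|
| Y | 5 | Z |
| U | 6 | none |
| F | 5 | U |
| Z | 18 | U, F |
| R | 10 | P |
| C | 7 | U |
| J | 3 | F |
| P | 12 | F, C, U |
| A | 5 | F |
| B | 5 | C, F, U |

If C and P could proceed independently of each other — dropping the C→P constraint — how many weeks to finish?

With the dependency in place, U→C→P→R = 6+7+12+10 = 35 sets the finish at 35 weeks.
Without C→P, P's earliest start moves from 13 to 11.
New critical path: U→F→Z→Y = 6+5+18+5 = 34 ⇒ 34 weeks.

34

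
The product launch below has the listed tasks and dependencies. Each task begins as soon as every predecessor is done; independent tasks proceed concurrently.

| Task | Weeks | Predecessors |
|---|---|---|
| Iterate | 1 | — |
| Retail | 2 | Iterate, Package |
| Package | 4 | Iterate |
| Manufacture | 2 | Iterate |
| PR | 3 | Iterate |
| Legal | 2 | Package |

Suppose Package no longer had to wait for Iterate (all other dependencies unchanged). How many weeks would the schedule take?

Original critical path: Iterate→Package→Retail = 1+4+2 = 7 ⇒ 7 weeks.
Without Iterate→Package, Package's earliest start moves from 1 to 0.
After: Package→Retail = 4+2 = 6 → 6 weeks.

6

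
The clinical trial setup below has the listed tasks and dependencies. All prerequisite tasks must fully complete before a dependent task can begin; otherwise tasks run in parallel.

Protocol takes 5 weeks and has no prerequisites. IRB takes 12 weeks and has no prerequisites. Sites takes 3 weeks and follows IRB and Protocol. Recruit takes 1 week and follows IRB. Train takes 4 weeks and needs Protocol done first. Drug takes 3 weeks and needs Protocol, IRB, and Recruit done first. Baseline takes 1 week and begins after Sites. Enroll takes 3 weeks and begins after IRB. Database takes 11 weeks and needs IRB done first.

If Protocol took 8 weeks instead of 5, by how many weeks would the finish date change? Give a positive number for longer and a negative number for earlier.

0

Baseline: IRB→Database = 12+11 = 23 → 23 weeks.
Protocol has 14 weeks of float (longest path through it is 9).
The critical path is still IRB→Database; finish is now 23 weeks.
Change in finish: 23 − 23 = +0 weeks.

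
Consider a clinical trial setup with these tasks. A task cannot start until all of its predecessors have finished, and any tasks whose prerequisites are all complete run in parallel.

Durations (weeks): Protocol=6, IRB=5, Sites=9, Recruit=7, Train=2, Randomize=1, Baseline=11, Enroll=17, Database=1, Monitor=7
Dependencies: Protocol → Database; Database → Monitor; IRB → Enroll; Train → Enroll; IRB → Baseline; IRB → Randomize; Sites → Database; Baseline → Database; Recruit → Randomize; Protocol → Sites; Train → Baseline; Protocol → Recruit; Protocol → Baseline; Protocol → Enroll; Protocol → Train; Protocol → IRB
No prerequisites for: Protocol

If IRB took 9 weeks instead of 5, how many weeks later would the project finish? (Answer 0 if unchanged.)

4

As given, the longest chain is Protocol→IRB→Baseline→Database→Monitor = 6+5+11+1+7 = 30, so the finish is 30 weeks.
IRB lies on that path, so at 9 weeks the path becomes 34 weeks.
That remains the longest chain; total 34 weeks.
Change in finish: 34 − 30 = +4 weeks.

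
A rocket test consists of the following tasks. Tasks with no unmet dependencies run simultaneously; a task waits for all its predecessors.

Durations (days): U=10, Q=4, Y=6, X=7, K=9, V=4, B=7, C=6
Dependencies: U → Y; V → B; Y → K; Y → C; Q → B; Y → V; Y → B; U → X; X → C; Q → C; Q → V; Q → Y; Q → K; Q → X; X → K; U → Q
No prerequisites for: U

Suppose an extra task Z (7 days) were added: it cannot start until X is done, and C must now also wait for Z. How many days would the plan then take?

34

Originally the plan takes 31 days.
With Z inserted, C now waits for max(Y, Q, X, Z).
New critical path: U→Q→X→Z→C = 10+4+7+7+6 = 34 ⇒ 34 days.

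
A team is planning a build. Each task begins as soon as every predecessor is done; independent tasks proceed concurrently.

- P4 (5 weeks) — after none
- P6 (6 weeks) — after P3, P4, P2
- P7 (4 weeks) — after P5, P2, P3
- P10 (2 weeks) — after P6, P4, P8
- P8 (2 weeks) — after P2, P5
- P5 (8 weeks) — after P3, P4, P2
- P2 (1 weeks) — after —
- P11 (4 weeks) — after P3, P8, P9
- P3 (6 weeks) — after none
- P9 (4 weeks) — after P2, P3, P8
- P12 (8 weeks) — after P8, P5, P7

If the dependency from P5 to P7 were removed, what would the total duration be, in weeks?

24

Before: longest chain P3→P5→P7→P12 = 6+8+4+8 = 26, finish 26.
Without P5→P7, P7's earliest start moves from 14 to 6.
After: P3→P5→P8→P9→P11 = 6+8+2+4+4 = 24 → 24 weeks.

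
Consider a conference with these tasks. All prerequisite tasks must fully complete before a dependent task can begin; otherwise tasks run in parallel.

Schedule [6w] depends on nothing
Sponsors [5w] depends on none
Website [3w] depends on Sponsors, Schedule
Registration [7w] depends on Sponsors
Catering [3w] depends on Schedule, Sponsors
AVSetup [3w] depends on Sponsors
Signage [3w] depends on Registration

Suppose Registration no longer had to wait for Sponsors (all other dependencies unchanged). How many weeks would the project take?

With the dependency in place, Sponsors→Registration→Signage = 5+7+3 = 15 sets the finish at 15 weeks.
Without Sponsors→Registration, Registration's earliest start moves from 5 to 0.
New critical path: Registration→Signage = 7+3 = 10 ⇒ 10 weeks.

10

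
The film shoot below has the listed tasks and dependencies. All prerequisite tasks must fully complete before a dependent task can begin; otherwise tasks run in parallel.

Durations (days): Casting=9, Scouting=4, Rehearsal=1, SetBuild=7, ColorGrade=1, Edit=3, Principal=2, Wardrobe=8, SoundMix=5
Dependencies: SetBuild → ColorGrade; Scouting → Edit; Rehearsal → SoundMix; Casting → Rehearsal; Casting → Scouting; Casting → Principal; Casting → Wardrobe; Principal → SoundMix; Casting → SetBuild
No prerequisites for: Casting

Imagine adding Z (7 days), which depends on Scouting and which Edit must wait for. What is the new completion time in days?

Originally the project takes 17 days.
With Z inserted, Edit now waits for max(Scouting, Z).
New critical path: Casting→Scouting→Z→Edit = 9+4+7+3 = 23 ⇒ 23 days.

23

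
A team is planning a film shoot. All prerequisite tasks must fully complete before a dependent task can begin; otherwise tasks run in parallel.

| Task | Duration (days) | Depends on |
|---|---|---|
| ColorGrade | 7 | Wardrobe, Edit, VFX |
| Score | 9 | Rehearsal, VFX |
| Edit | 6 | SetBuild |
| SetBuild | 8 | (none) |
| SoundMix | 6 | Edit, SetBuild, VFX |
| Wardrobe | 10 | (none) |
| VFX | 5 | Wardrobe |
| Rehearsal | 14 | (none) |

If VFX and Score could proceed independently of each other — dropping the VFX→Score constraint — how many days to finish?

Before: longest chain Wardrobe→VFX→Score = 10+5+9 = 24, finish 24.
Without VFX→Score, Score's earliest start moves from 15 to 14.
After: Rehearsal→Score = 14+9 = 23 → 23 days.

23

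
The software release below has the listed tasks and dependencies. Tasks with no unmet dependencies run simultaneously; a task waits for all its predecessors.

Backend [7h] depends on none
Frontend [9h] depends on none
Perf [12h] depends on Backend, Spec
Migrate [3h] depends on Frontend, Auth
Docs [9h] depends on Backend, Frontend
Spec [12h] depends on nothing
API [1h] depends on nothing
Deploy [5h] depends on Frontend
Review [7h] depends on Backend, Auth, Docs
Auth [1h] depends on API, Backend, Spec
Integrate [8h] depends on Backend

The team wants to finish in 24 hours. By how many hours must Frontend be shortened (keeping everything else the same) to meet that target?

Current finish: 25 hours; target: 24.
Frontend is on every critical path, so each hour cut from Frontend cuts the finish by one (this holds down to a finish of 24).
Need 25 − 24 = 1 hour off Frontend → Frontend becomes 8 hours, finish becomes 24.

1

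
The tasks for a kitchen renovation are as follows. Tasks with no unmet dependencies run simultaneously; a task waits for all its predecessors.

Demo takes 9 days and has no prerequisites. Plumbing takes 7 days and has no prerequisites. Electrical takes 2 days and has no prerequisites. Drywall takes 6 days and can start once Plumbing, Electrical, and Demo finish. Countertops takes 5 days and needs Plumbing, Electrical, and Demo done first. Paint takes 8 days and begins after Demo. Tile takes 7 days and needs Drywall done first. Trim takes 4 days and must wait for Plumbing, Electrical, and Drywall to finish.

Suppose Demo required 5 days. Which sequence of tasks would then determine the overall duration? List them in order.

Actual critical path: Demo→Drywall→Tile = 9+6+7 = 22 ⇒ 22 days.
Since Demo is critical, the -4 change carries straight to that chain (now 18 days).
Now Plumbing→Drywall→Tile = 7+6+7 = 20 is longest, so the finish becomes 20 days.

Plumbing, Drywall, Tile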